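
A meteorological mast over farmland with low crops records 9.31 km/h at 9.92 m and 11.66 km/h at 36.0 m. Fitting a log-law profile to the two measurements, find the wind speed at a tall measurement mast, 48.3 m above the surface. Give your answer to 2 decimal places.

Log law: V ∝ ln(z/z₀). From the pair, with r = V₁/V₂ = 0.79846,
ln z₀ = (ln z₁ − r·ln z₂)/(1 − r) = (2.2946 − 0.79846×3.5835)/0.20154 = -2.8119 → z₀ = 0.06009 m
V₃ = V₁ · ln(z₃/z₀)/ln(z₁/z₀) = 9.31 × 6.6894/5.1065 = 12.1959 km/h

12.20 km/h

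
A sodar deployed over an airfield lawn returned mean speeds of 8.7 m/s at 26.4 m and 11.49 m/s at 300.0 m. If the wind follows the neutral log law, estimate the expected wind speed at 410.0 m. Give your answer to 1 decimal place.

Log law: V ∝ ln(z/z₀). From the pair, with r = V₁/V₂ = 0.75718,
ln z₀ = (ln z₁ − r·ln z₂)/(1 − r) = (3.2734 − 0.75718×5.7038)/0.24282 = -4.3054 → z₀ = 0.01350 m
V₃ = V₁ · ln(z₃/z₀)/ln(z₁/z₀) = 8.7 × 10.3215/7.5787 = 11.8486 m/s

11.8 m/s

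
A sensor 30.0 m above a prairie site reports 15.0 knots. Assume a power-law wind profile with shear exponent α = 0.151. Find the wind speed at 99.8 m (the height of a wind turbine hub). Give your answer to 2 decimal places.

17.99 knots

Power-law profile: V₂ = V₁ · (z₂/z₁)^α
V₂ = 15.0 × (99.8/30.0)^0.151 = 15.0 × (3.3267)^0.151
    = 15.0 × 1.1990 = 17.9852 knots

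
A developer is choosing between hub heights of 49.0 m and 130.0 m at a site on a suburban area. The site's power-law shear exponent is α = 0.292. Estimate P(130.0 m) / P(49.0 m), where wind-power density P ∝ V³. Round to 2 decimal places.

2.35

Speed ratio: V_B/V_A = (z_B/z_A)^α = (130.0/49.0)^0.292 = (2.6531)^0.292 = 1.32964
Power-density ratio: P_B/P_A = (V_B/V_A)³ = (1.32964)³ = 2.35073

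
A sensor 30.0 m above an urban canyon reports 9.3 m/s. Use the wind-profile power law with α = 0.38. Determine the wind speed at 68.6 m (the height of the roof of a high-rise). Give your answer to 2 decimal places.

Power-law profile: V₂ = V₁ · (z₂/z₁)^α
V₂ = 9.3 × (68.6/30.0)^0.38 = 9.3 × (2.2867)^0.38
    = 9.3 × 1.3693 = 12.7344 m/s

12.73 m/s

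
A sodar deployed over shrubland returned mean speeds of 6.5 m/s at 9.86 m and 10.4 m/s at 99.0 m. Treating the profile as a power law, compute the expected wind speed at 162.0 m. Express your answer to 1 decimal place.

First find α: α = ln(V₂/V₁)/ln(z₂/z₁) = ln(10.4/6.5)/ln(99.0/9.86) = 0.47000/2.30663 = 0.2038
Extrapolate from 99.0 m to 162.0 m: V₃ = 10.4 × (162.0/99.0)^0.2038 = 10.4 × 1.1056 = 11.4978 m/s

11.5 m/s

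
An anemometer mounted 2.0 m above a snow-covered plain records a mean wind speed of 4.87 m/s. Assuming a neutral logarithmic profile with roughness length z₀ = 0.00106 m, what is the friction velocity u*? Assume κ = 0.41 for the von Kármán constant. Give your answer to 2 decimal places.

u* ≈ 0.26 m/s

Log law: V(z) = (u*/κ) · ln(z/z₀) ⇒ u* = κ · V / ln(z/z₀)
u* = 0.41 × 4.87 / ln(2.0/0.00106) = 0.41 × 4.87 / 7.5426
   = 1.9967 / 7.5426 = 0.2647 m/s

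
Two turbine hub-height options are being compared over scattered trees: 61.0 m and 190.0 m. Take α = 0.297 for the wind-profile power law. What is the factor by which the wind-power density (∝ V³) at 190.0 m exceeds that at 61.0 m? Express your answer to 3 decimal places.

2.752

Speed ratio: V_B/V_A = (z_B/z_A)^α = (190.0/61.0)^0.297 = (3.1148)^0.297 = 1.40135
Power-density ratio: P_B/P_A = (V_B/V_A)³ = (1.40135)³ = 2.75195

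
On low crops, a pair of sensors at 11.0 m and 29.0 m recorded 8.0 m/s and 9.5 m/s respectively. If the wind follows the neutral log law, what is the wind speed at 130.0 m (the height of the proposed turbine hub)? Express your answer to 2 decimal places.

11.82 m/s

Log law: V ∝ ln(z/z₀). From the pair, with r = V₁/V₂ = 0.84211,
ln z₀ = (ln z₁ − r·ln z₂)/(1 − r) = (2.3979 − 0.84211×3.3673)/0.15789 = -2.7722 → z₀ = 0.06252 m
V₃ = V₁ · ln(z₃/z₀)/ln(z₁/z₀) = 8.0 × 7.6398/5.1701 = 11.8214 m/s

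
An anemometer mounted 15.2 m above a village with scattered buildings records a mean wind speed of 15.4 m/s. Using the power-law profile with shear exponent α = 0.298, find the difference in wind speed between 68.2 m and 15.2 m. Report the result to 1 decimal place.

8.7 m/s

Power law: V₂ = V₁ · (z₂/z₁)^α = 15.4 × (4.4868)^0.298 = 24.0879 m/s
ΔV = 24.0879 − 15.4 = 8.6879 m/s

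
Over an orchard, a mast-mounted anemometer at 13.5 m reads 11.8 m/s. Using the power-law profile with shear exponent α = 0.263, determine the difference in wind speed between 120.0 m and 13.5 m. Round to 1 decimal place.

9.2 m/s

Power law: V₂ = V₁ · (z₂/z₁)^α = 11.8 × (8.8889)^0.263 = 20.9618 m/s
ΔV = 20.9618 − 11.8 = 9.1618 m/s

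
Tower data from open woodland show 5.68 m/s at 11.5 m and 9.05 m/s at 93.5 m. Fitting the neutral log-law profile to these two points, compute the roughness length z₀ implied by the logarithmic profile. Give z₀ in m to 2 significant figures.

z₀ ≈ 0.34 m

Log law: V(z) ∝ ln(z/z₀). With r = V₁/V₂ = 5.68/9.05 = 0.62762,
r · ln(z₂/z₀) = ln(z₁/z₀) ⇒ ln z₀ = (ln z₁ − r·ln z₂)/(1 − r)
ln z₀ = (2.44235 − 0.62762×4.53796) / 0.37238 = -1.0897
z₀ = exp(-1.0897) = 0.3363 m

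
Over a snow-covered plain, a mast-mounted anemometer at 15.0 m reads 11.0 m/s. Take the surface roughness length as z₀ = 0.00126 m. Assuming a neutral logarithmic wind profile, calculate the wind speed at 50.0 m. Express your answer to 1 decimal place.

Log law: V(z) ∝ ln(z/z₀), so V₂/V₁ = ln(z₂/z₀) / ln(z₁/z₀).
ln(50.0/0.00126) = 10.5887, ln(15.0/0.00126) = 9.3847
V₂ = 11.0 × 10.5887/9.3847 = 11.0 × 1.1283 = 12.4112 m/s

12.4 m/s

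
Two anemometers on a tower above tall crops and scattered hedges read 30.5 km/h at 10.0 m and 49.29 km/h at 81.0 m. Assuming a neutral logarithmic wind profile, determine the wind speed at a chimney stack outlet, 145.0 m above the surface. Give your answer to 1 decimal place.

54.5 km/h

Log law: V ∝ ln(z/z₀). From the pair, with r = V₁/V₂ = 0.61879,
ln z₀ = (ln z₁ − r·ln z₂)/(1 − r) = (2.3026 − 0.61879×4.3944)/0.38121 = -1.0929 → z₀ = 0.3352 m
V₃ = V₁ · ln(z₃/z₀)/ln(z₁/z₀) = 30.5 × 6.0697/3.3955 = 54.5203 km/h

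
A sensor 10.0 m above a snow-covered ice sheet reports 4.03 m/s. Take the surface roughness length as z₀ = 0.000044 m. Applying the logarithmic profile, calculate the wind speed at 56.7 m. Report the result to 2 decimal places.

4.60 m/s

Log law: V(z) ∝ ln(z/z₀), so V₂/V₁ = ln(z₂/z₀) / ln(z₁/z₀).
ln(56.7/0.000044) = 14.0691, ln(10.0/0.000044) = 12.3339
V₂ = 4.03 × 14.0691/12.3339 = 4.03 × 1.1407 = 4.5970 m/s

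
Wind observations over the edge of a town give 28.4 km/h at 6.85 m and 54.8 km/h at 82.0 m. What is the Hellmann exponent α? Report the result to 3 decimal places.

Power law: V₂/V₁ = (z₂/z₁)^α ⇒ α = ln(V₂/V₁) / ln(z₂/z₁)
α = ln(54.8/28.4) / ln(82.0/6.85) = ln(1.9296) / ln(11.9708)
  = 0.65730 / 2.48247 = 0.26478

α ≈ 0.265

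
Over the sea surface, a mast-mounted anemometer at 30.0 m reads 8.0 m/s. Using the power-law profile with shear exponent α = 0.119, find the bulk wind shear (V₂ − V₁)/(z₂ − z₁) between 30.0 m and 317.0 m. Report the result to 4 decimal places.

Power law: V₂ = V₁ · (z₂/z₁)^α = 8.0 × (10.5667)^0.119 = 10.5910 m/s
ΔV/Δz = (10.5910 − 8.0)/(317.0 − 30.0) = 2.5910/287.0000 = 0.00903 m/s/m

0.0090 m/s/m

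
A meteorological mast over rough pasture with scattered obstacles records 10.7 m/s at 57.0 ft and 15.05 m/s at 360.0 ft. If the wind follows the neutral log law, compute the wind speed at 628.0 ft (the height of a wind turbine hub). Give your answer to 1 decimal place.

Log law: V ∝ ln(z/z₀). From the pair, with r = V₁/V₂ = 0.71096,
ln z₀ = (ln z₁ − r·ln z₂)/(1 − r) = (4.0431 − 0.71096×5.8861)/0.28904 = -0.4904 → z₀ = 0.6124 ft
V₃ = V₁ · ln(z₃/z₀)/ln(z₁/z₀) = 10.7 × 6.9330/4.5335 = 16.3633 m/s

16.4 m/s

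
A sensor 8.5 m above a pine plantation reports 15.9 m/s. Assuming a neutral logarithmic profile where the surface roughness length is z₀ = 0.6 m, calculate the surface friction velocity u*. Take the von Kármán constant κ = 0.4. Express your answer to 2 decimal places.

u* ≈ 2.40 m/s

Log law: V(z) = (u*/κ) · ln(z/z₀) ⇒ u* = κ · V / ln(z/z₀)
u* = 0.4 × 15.9 / ln(8.5/0.6) = 0.4 × 15.9 / 2.6509
   = 6.3600 / 2.6509 = 2.3992 m/s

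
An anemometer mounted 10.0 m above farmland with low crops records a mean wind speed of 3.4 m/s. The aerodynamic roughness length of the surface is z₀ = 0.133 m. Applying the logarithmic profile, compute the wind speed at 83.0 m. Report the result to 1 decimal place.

Log law: V(z) ∝ ln(z/z₀), so V₂/V₁ = ln(z₂/z₀) / ln(z₁/z₀).
ln(83.0/0.133) = 6.4362, ln(10.0/0.133) = 4.3200
V₂ = 3.4 × 6.4362/4.3200 = 3.4 × 1.4899 = 5.0656 m/s

5.1 m/s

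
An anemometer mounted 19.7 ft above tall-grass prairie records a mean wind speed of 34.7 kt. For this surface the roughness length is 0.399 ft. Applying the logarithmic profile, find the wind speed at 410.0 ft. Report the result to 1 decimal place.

61.7 kt

Log law: V(z) ∝ ln(z/z₀), so V₂/V₁ = ln(z₂/z₀) / ln(z₁/z₀).
ln(410.0/0.399) = 6.9350, ln(19.7/0.399) = 3.8994
V₂ = 34.7 × 6.9350/3.8994 = 34.7 × 1.7785 = 61.7126 kt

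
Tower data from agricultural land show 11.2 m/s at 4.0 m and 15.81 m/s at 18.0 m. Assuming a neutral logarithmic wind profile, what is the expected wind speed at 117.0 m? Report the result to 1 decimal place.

Log law: V ∝ ln(z/z₀). From the pair, with r = V₁/V₂ = 0.70841,
ln z₀ = (ln z₁ − r·ln z₂)/(1 − r) = (1.3863 − 0.70841×2.8904)/0.29159 = -2.2679 → z₀ = 0.1035 m
V₃ = V₁ · ln(z₃/z₀)/ln(z₁/z₀) = 11.2 × 7.0300/3.6542 = 21.5471 m/s

21.5 m/s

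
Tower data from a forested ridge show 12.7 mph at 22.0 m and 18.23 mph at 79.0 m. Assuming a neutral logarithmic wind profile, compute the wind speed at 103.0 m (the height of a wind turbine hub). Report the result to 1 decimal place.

19.4 mph

Log law: V ∝ ln(z/z₀). From the pair, with r = V₁/V₂ = 0.69665,
ln z₀ = (ln z₁ − r·ln z₂)/(1 − r) = (3.0910 − 0.69665×4.3694)/0.30335 = 0.1551 → z₀ = 1.168 m
V₃ = V₁ · ln(z₃/z₀)/ln(z₁/z₀) = 12.7 × 4.4796/2.9359 = 19.3775 mph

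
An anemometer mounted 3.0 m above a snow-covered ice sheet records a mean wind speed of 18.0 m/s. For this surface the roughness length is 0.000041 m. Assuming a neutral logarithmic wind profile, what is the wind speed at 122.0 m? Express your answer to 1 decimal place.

Log law: V(z) ∝ ln(z/z₀), so V₂/V₁ = ln(z₂/z₀) / ln(z₁/z₀).
ln(122.0/0.000041) = 14.9060, ln(3.0/0.000041) = 11.2006
V₂ = 18.0 × 14.9060/11.2006 = 18.0 × 1.3308 = 23.9548 m/s

24.0 m/s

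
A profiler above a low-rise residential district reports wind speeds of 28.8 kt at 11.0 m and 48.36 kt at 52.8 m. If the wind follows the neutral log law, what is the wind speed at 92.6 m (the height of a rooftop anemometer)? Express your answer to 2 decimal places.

55.37 kt

Log law: V ∝ ln(z/z₀). From the pair, with r = V₁/V₂ = 0.59553,
ln z₀ = (ln z₁ − r·ln z₂)/(1 − r) = (2.3979 − 0.59553×3.9665)/0.40447 = 0.0883 → z₀ = 1.092 m
V₃ = V₁ · ln(z₃/z₀)/ln(z₁/z₀) = 28.8 × 4.4400/2.3096 = 55.3651 kt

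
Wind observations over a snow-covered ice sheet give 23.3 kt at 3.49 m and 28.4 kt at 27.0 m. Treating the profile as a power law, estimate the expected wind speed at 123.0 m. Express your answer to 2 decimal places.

First find α: α = ln(V₂/V₁)/ln(z₂/z₁) = ln(28.4/23.3)/ln(27.0/3.49) = 0.19794/2.04594 = 0.0967
Extrapolate from 27.0 m to 123.0 m: V₃ = 28.4 × (123.0/27.0)^0.0967 = 28.4 × 1.1580 = 32.8874 kt

32.89 kt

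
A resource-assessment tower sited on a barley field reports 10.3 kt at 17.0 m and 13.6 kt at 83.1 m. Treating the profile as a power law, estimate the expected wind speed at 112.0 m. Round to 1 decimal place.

14.3 kt

First find α: α = ln(V₂/V₁)/ln(z₂/z₁) = ln(13.6/10.3)/ln(83.1/17.0) = 0.27793/1.58683 = 0.1751
Extrapolate from 83.1 m to 112.0 m: V₃ = 13.6 × (112.0/83.1)^0.1751 = 13.6 × 1.0537 = 14.3298 kt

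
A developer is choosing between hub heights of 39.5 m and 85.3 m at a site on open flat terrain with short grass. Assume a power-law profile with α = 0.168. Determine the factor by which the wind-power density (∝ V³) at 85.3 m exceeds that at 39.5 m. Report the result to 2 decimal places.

1.47

Speed ratio: V_B/V_A = (z_B/z_A)^α = (85.3/39.5)^0.168 = (2.1595)^0.168 = 1.13808
Power-density ratio: P_B/P_A = (V_B/V_A)³ = (1.13808)³ = 1.47405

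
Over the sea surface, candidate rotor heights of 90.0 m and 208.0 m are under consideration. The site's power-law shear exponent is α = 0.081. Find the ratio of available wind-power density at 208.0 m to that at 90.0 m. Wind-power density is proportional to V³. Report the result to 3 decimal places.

Speed ratio: V_B/V_A = (z_B/z_A)^α = (208.0/90.0)^0.081 = (2.3111)^0.081 = 1.07021
Power-density ratio: P_B/P_A = (V_B/V_A)³ = (1.07021)³ = 1.22577

1.226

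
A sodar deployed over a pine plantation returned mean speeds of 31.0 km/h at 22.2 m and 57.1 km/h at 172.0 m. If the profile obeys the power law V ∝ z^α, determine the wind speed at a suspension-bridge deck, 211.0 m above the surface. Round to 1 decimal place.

60.7 km/h

First find α: α = ln(V₂/V₁)/ln(z₂/z₁) = ln(57.1/31.0)/ln(172.0/22.2) = 0.61082/2.04740 = 0.2983
Extrapolate from 172.0 m to 211.0 m: V₃ = 57.1 × (211.0/172.0)^0.2983 = 57.1 × 1.0629 = 60.6897 km/h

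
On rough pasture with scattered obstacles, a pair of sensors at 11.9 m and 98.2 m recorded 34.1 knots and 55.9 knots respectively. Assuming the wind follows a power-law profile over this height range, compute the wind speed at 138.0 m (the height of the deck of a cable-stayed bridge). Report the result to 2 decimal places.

First find α: α = ln(V₂/V₁)/ln(z₂/z₁) = ln(55.9/34.1)/ln(98.2/11.9) = 0.49427/2.11047 = 0.2342
Extrapolate from 98.2 m to 138.0 m: V₃ = 55.9 × (138.0/98.2)^0.2342 = 55.9 × 1.0829 = 60.5367 knots

60.54 knots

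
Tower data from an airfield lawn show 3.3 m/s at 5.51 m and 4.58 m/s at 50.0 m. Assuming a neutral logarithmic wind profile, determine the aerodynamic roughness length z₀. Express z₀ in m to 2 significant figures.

z₀ ≈ 0.019 m

Log law: V(z) ∝ ln(z/z₀). With r = V₁/V₂ = 3.3/4.58 = 0.72052,
r · ln(z₂/z₀) = ln(z₁/z₀) ⇒ ln z₀ = (ln z₁ − r·ln z₂)/(1 − r)
ln z₀ = (1.70656 − 0.72052×3.91202) / 0.27948 = -3.9794
z₀ = exp(-3.9794) = 0.01870 m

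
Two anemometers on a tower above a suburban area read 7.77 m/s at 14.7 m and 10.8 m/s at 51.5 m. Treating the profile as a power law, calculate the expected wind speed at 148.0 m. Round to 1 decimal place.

14.3 m/s

First find α: α = ln(V₂/V₁)/ln(z₂/z₁) = ln(10.8/7.77)/ln(51.5/14.7) = 0.32928/1.25373 = 0.2626
Extrapolate from 51.5 m to 148.0 m: V₃ = 10.8 × (148.0/51.5)^0.2626 = 10.8 × 1.3195 = 14.2505 m/s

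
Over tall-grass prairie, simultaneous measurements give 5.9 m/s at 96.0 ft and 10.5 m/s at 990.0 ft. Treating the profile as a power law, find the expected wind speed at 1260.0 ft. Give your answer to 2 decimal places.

11.14 m/s

First find α: α = ln(V₂/V₁)/ln(z₂/z₁) = ln(10.5/5.9)/ln(990.0/96.0) = 0.57642/2.33336 = 0.2470
Extrapolate from 990.0 ft to 1260.0 ft: V₃ = 10.5 × (1260.0/990.0)^0.2470 = 10.5 × 1.0614 = 11.1446 m/s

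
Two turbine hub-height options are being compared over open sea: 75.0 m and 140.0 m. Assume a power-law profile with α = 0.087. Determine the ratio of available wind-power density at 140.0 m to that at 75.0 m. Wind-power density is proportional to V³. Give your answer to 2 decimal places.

1.18

Speed ratio: V_B/V_A = (z_B/z_A)^α = (140.0/75.0)^0.087 = (1.8667)^0.087 = 1.05580
Power-density ratio: P_B/P_A = (V_B/V_A)³ = (1.05580)³ = 1.17692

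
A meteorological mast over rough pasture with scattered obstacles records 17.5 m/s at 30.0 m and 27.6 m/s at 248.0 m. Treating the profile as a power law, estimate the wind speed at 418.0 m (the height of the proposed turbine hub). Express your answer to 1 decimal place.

First find α: α = ln(V₂/V₁)/ln(z₂/z₁) = ln(27.6/17.5)/ln(248.0/30.0) = 0.45561/2.11223 = 0.2157
Extrapolate from 248.0 m to 418.0 m: V₃ = 27.6 × (418.0/248.0)^0.2157 = 27.6 × 1.1192 = 30.8897 m/s

30.9 m/s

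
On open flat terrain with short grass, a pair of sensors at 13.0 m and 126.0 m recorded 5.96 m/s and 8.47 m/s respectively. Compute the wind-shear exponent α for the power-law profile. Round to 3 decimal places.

α ≈ 0.155

Power law: V₂/V₁ = (z₂/z₁)^α ⇒ α = ln(V₂/V₁) / ln(z₂/z₁)
α = ln(8.47/5.96) / ln(126.0/13.0) = ln(1.4211) / ln(9.6923)
  = 0.35146 / 2.27133 = 0.15474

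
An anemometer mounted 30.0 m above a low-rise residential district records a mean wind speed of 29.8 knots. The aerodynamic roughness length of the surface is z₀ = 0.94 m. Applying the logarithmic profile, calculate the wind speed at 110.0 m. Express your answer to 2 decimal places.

Log law: V(z) ∝ ln(z/z₀), so V₂/V₁ = ln(z₂/z₀) / ln(z₁/z₀).
ln(110.0/0.94) = 4.7624, ln(30.0/0.94) = 3.4631
V₂ = 29.8 × 4.7624/3.4631 = 29.8 × 1.3752 = 40.9804 knots

40.98 knots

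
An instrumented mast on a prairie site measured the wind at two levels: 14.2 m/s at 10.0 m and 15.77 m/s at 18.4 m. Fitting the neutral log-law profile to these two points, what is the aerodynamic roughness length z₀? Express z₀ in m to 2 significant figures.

z₀ ≈ 0.040 m

Log law: V(z) ∝ ln(z/z₀). With r = V₁/V₂ = 14.2/15.77 = 0.90044,
r · ln(z₂/z₀) = ln(z₁/z₀) ⇒ ln z₀ = (ln z₁ − r·ln z₂)/(1 − r)
ln z₀ = (2.30259 − 0.90044×2.91235) / 0.09956 = -3.2125
z₀ = exp(-3.2125) = 0.04026 m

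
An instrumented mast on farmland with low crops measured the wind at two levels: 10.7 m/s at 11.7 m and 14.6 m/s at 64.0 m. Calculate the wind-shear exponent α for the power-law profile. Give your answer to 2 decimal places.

α ≈ 0.18

Power law: V₂/V₁ = (z₂/z₁)^α ⇒ α = ln(V₂/V₁) / ln(z₂/z₁)
α = ln(14.6/10.7) / ln(64.0/11.7) = ln(1.3645) / ln(5.4701)
  = 0.31078 / 1.69929 = 0.18289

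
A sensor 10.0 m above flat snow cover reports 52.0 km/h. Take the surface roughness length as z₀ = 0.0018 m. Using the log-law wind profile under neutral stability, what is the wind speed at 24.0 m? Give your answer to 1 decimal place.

Log law: V(z) ∝ ln(z/z₀), so V₂/V₁ = ln(z₂/z₀) / ln(z₁/z₀).
ln(24.0/0.0018) = 9.4980, ln(10.0/0.0018) = 8.6226
V₂ = 52.0 × 9.4980/8.6226 = 52.0 × 1.1015 = 57.2797 km/h

57.3 km/h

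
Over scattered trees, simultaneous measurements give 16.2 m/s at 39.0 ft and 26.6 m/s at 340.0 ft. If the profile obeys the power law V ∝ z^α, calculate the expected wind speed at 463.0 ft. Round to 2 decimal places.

28.55 m/s

First find α: α = ln(V₂/V₁)/ln(z₂/z₁) = ln(26.6/16.2)/ln(340.0/39.0) = 0.49590/2.16538 = 0.2290
Extrapolate from 340.0 ft to 463.0 ft: V₃ = 26.6 × (463.0/340.0)^0.2290 = 26.6 × 1.0733 = 28.5491 m/s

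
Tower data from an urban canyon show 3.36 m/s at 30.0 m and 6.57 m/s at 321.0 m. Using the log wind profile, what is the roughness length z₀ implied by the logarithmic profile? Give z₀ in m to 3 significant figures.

z₀ ≈ 2.51 m

Log law: V(z) ∝ ln(z/z₀). With r = V₁/V₂ = 3.36/6.57 = 0.51142,
r · ln(z₂/z₀) = ln(z₁/z₀) ⇒ ln z₀ = (ln z₁ − r·ln z₂)/(1 − r)
ln z₀ = (3.40120 − 0.51142×5.77144) / 0.48858 = 0.9202
z₀ = exp(0.9202) = 2.510 m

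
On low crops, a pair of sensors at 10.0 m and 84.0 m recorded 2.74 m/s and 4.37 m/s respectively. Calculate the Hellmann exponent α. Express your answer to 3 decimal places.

α ≈ 0.219

Power law: V₂/V₁ = (z₂/z₁)^α ⇒ α = ln(V₂/V₁) / ln(z₂/z₁)
α = ln(4.37/2.74) / ln(84.0/10.0) = ln(1.5949) / ln(8.4000)
  = 0.46681 / 2.12823 = 0.21934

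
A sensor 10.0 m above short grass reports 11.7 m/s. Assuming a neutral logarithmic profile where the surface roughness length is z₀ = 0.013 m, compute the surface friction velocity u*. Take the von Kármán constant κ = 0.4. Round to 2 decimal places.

Log law: V(z) = (u*/κ) · ln(z/z₀) ⇒ u* = κ · V / ln(z/z₀)
u* = 0.4 × 11.7 / ln(10.0/0.013) = 0.4 × 11.7 / 6.6454
   = 4.6800 / 6.6454 = 0.7042 m/s

u* ≈ 0.70 m/s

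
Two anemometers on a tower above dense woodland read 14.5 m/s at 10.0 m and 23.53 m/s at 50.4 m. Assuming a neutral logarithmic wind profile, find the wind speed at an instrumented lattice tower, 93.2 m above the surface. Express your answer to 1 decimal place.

27.0 m/s

Log law: V ∝ ln(z/z₀). From the pair, with r = V₁/V₂ = 0.61623,
ln z₀ = (ln z₁ − r·ln z₂)/(1 − r) = (2.3026 − 0.61623×3.9200)/0.38377 = -0.2946 → z₀ = 0.7448 m
V₃ = V₁ · ln(z₃/z₀)/ln(z₁/z₀) = 14.5 × 4.8293/2.5972 = 26.9622 m/s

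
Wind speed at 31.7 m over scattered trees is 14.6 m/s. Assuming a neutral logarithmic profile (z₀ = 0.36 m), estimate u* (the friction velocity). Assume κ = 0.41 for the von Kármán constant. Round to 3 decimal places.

Log law: V(z) = (u*/κ) · ln(z/z₀) ⇒ u* = κ · V / ln(z/z₀)
u* = 0.41 × 14.6 / ln(31.7/0.36) = 0.41 × 14.6 / 4.4780
   = 5.9860 / 4.4780 = 1.3368 m/s

u* ≈ 1.337 m/s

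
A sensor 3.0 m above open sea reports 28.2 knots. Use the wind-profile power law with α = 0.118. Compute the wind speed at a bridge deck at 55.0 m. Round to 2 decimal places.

Power-law profile: V₂ = V₁ · (z₂/z₁)^α
V₂ = 28.2 × (55.0/3.0)^0.118 = 28.2 × (18.3333)^0.118
    = 28.2 × 1.4095 = 39.7477 knots

39.75 knots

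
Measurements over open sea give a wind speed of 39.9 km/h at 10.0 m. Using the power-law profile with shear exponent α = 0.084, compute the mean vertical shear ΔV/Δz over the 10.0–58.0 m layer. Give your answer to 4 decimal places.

0.1323 km/h/m

Power law: V₂ = V₁ · (z₂/z₁)^α = 39.9 × (5.8000)^0.084 = 46.2488 km/h
ΔV/Δz = (46.2488 − 39.9)/(58.0 − 10.0) = 6.3488/48.0000 = 0.13227 km/h/m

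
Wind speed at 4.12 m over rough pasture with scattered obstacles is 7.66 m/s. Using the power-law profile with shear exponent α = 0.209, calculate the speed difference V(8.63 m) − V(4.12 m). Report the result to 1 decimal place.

1.3 m/s

Power law: V₂ = V₁ · (z₂/z₁)^α = 7.66 × (2.0947)^0.209 = 8.9401 m/s
ΔV = 8.9401 − 7.66 = 1.2801 m/s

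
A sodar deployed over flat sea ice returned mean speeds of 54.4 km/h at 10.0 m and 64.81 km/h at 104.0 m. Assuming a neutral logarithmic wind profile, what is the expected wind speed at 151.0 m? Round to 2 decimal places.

66.47 km/h

Log law: V ∝ ln(z/z₀). From the pair, with r = V₁/V₂ = 0.83938,
ln z₀ = (ln z₁ − r·ln z₂)/(1 − r) = (2.3026 − 0.83938×4.6444)/0.16062 = -9.9351 → z₀ = 0.00004844 m
V₃ = V₁ · ln(z₃/z₀)/ln(z₁/z₀) = 54.4 × 14.9524/12.2377 = 66.4676 km/h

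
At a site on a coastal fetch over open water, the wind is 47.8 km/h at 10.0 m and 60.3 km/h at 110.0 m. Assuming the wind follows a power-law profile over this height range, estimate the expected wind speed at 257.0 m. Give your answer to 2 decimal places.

First find α: α = ln(V₂/V₁)/ln(z₂/z₁) = ln(60.3/47.8)/ln(110.0/10.0) = 0.23231/2.39790 = 0.0969
Extrapolate from 110.0 m to 257.0 m: V₃ = 60.3 × (257.0/110.0)^0.0969 = 60.3 × 1.0857 = 65.4668 km/h

65.47 km/h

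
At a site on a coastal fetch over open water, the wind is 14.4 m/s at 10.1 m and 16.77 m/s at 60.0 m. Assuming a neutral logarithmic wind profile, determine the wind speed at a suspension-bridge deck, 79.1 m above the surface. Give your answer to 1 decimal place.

17.1 m/s

Log law: V ∝ ln(z/z₀). From the pair, with r = V₁/V₂ = 0.85868,
ln z₀ = (ln z₁ − r·ln z₂)/(1 − r) = (2.3125 − 0.85868×4.0943)/0.14132 = -8.5136 → z₀ = 0.0002007 m
V₃ = V₁ · ln(z₃/z₀)/ln(z₁/z₀) = 14.4 × 12.8844/10.8262 = 17.1376 m/s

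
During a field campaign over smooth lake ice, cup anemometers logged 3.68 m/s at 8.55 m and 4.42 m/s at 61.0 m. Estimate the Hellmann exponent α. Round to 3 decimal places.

α ≈ 0.093

Power law: V₂/V₁ = (z₂/z₁)^α ⇒ α = ln(V₂/V₁) / ln(z₂/z₁)
α = ln(4.42/3.68) / ln(61.0/8.55) = ln(1.2011) / ln(7.1345)
  = 0.18323 / 1.96494 = 0.09325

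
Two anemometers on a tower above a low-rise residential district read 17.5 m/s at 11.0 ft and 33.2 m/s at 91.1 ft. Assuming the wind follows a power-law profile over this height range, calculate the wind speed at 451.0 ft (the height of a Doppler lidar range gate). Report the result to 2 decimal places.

First find α: α = ln(V₂/V₁)/ln(z₂/z₁) = ln(33.2/17.5)/ln(91.1/11.0) = 0.64035/2.11406 = 0.3029
Extrapolate from 91.1 ft to 451.0 ft: V₃ = 33.2 × (451.0/91.1)^0.3029 = 33.2 × 1.6233 = 53.8952 m/s

53.90 m/s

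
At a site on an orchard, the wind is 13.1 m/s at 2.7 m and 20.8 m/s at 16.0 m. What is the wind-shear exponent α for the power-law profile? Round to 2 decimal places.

α ≈ 0.26

Power law: V₂/V₁ = (z₂/z₁)^α ⇒ α = ln(V₂/V₁) / ln(z₂/z₁)
α = ln(20.8/13.1) / ln(16.0/2.7) = ln(1.5878) / ln(5.9259)
  = 0.46234 / 1.77934 = 0.25984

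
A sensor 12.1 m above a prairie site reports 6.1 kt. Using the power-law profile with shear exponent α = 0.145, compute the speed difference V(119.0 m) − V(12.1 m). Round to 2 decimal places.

Power law: V₂ = V₁ · (z₂/z₁)^α = 6.1 × (9.8347)^0.145 = 8.4973 kt
ΔV = 8.4973 − 6.1 = 2.3973 kt

2.40 kt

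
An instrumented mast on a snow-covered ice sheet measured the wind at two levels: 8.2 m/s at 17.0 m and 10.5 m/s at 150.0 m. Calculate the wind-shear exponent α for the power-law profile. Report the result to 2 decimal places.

Power law: V₂/V₁ = (z₂/z₁)^α ⇒ α = ln(V₂/V₁) / ln(z₂/z₁)
α = ln(10.5/8.2) / ln(150.0/17.0) = ln(1.2805) / ln(8.8235)
  = 0.24724 / 2.17742 = 0.11355

α ≈ 0.11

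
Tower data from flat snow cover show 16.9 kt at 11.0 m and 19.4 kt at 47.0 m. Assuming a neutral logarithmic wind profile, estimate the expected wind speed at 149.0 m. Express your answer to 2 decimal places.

21.39 kt

Log law: V ∝ ln(z/z₀). From the pair, with r = V₁/V₂ = 0.87113,
ln z₀ = (ln z₁ − r·ln z₂)/(1 − r) = (2.3979 − 0.87113×3.8501)/0.12887 = -7.4193 → z₀ = 0.0005996 m
V₃ = V₁ · ln(z₃/z₀)/ln(z₁/z₀) = 16.9 × 12.4233/9.8172 = 21.3862 kt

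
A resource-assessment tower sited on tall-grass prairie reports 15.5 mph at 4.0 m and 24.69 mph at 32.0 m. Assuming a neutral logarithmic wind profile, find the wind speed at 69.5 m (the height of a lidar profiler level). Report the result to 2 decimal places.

28.12 mph

Log law: V ∝ ln(z/z₀). From the pair, with r = V₁/V₂ = 0.62778,
ln z₀ = (ln z₁ − r·ln z₂)/(1 − r) = (1.3863 − 0.62778×3.4657)/0.37222 = -2.1209 → z₀ = 0.1199 m
V₃ = V₁ · ln(z₃/z₀)/ln(z₁/z₀) = 15.5 × 6.3623/3.5072 = 28.1177 mph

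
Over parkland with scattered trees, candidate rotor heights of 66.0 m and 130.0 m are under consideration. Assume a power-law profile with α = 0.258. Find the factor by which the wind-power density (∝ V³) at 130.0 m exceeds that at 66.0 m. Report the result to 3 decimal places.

1.690

Speed ratio: V_B/V_A = (z_B/z_A)^α = (130.0/66.0)^0.258 = (1.9697)^0.258 = 1.19112
Power-density ratio: P_B/P_A = (V_B/V_A)³ = (1.19112)³ = 1.68992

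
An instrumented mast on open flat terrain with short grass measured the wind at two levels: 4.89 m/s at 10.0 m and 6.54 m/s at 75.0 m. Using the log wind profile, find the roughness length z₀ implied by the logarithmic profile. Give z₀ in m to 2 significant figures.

Log law: V(z) ∝ ln(z/z₀). With r = V₁/V₂ = 4.89/6.54 = 0.74771,
r · ln(z₂/z₀) = ln(z₁/z₀) ⇒ ln z₀ = (ln z₁ − r·ln z₂)/(1 − r)
ln z₀ = (2.30259 − 0.74771×4.31749) / 0.25229 = -3.6689
z₀ = exp(-3.6689) = 0.02551 m

z₀ ≈ 0.026 m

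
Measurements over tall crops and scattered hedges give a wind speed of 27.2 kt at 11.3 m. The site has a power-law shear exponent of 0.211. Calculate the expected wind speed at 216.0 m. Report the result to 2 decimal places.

50.69 kt

Power-law profile: V₂ = V₁ · (z₂/z₁)^α
V₂ = 27.2 × (216.0/11.3)^0.211 = 27.2 × (19.1150)^0.211
    = 27.2 × 1.8637 = 50.6920 kt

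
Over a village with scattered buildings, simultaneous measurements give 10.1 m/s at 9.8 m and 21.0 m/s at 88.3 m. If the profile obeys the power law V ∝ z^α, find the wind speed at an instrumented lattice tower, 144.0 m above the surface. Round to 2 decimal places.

24.71 m/s

First find α: α = ln(V₂/V₁)/ln(z₂/z₁) = ln(21.0/10.1)/ln(88.3/9.8) = 0.73199/2.19836 = 0.3330
Extrapolate from 88.3 m to 144.0 m: V₃ = 21.0 × (144.0/88.3)^0.3330 = 21.0 × 1.1769 = 24.7140 m/s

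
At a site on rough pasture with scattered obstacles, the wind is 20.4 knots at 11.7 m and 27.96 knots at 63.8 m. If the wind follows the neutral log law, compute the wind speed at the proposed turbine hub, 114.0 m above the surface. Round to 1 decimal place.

Log law: V ∝ ln(z/z₀). From the pair, with r = V₁/V₂ = 0.72961,
ln z₀ = (ln z₁ − r·ln z₂)/(1 − r) = (2.4596 − 0.72961×4.1558)/0.27039 = -2.1174 → z₀ = 0.1203 m
V₃ = V₁ · ln(z₃/z₀)/ln(z₁/z₀) = 20.4 × 6.8536/4.5770 = 30.5471 knots

30.5 knots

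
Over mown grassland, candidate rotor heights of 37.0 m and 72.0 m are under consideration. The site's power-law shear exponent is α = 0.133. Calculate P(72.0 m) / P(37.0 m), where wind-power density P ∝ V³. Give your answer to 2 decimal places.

1.30

Speed ratio: V_B/V_A = (z_B/z_A)^α = (72.0/37.0)^0.133 = (1.9459)^0.133 = 1.09258
Power-density ratio: P_B/P_A = (V_B/V_A)³ = (1.09258)³ = 1.30426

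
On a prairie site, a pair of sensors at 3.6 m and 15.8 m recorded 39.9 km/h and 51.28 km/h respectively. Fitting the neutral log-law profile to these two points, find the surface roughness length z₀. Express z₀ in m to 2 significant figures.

Log law: V(z) ∝ ln(z/z₀). With r = V₁/V₂ = 39.9/51.28 = 0.77808,
r · ln(z₂/z₀) = ln(z₁/z₀) ⇒ ln z₀ = (ln z₁ − r·ln z₂)/(1 − r)
ln z₀ = (1.28093 − 0.77808×2.76001) / 0.22192 = -3.9049
z₀ = exp(-3.9049) = 0.02014 m

z₀ ≈ 0.020 m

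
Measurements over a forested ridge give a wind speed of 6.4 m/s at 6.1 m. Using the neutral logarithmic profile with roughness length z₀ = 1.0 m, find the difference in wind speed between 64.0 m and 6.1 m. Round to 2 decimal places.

Log law: V₂ = V₁ · ln(z₂/z₀)/ln(z₁/z₀) = 6.4 × 4.1589/1.8083 = 14.7194 m/s
ΔV = 14.7194 − 6.4 = 8.3194 m/s

8.32 m/s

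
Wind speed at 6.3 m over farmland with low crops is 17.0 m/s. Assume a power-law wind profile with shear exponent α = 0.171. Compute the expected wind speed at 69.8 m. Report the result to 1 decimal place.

Power-law profile: V₂ = V₁ · (z₂/z₁)^α
V₂ = 17.0 × (69.8/6.3)^0.171 = 17.0 × (11.0794)^0.171
    = 17.0 × 1.5087 = 25.6484 m/s

25.6 m/s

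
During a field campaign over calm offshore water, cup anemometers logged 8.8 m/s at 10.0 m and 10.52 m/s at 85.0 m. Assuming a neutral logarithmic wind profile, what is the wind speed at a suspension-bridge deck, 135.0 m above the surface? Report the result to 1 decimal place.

10.9 m/s

Log law: V ∝ ln(z/z₀). From the pair, with r = V₁/V₂ = 0.83650,
ln z₀ = (ln z₁ − r·ln z₂)/(1 − r) = (2.3026 − 0.83650×4.4427)/0.16350 = -8.6466 → z₀ = 0.0001757 m
V₃ = V₁ · ln(z₃/z₀)/ln(z₁/z₀) = 8.8 × 13.5519/10.9492 = 10.8918 m/s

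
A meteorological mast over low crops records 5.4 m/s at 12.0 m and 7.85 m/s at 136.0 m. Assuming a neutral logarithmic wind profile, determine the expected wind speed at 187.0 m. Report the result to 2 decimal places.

8.17 m/s

Log law: V ∝ ln(z/z₀). From the pair, with r = V₁/V₂ = 0.68790,
ln z₀ = (ln z₁ − r·ln z₂)/(1 − r) = (2.4849 − 0.68790×4.9127)/0.31210 = -2.8660 → z₀ = 0.05692 m
V₃ = V₁ · ln(z₃/z₀)/ln(z₁/z₀) = 5.4 × 8.0972/5.3510 = 8.1714 m/s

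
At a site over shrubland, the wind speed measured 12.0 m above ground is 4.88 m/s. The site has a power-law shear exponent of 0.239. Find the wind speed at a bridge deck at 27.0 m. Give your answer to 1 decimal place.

Power-law profile: V₂ = V₁ · (z₂/z₁)^α
V₂ = 4.88 × (27.0/12.0)^0.239 = 4.88 × (2.2500)^0.239
    = 4.88 × 1.2139 = 5.9237 m/s

5.9 m/s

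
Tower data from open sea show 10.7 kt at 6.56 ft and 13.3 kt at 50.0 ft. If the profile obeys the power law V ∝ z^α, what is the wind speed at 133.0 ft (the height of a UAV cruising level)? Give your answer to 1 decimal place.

First find α: α = ln(V₂/V₁)/ln(z₂/z₁) = ln(13.3/10.7)/ln(50.0/6.56) = 0.21752/2.03103 = 0.1071
Extrapolate from 50.0 ft to 133.0 ft: V₃ = 13.3 × (133.0/50.0)^0.1071 = 13.3 × 1.1105 = 14.7692 kt

14.8 kt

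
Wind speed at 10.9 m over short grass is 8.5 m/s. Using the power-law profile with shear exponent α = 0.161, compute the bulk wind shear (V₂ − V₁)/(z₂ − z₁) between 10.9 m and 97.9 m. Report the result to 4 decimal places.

0.0414 m/s/m

Power law: V₂ = V₁ · (z₂/z₁)^α = 8.5 × (8.9817)^0.161 = 12.1035 m/s
ΔV/Δz = (12.1035 − 8.5)/(97.9 − 10.9) = 3.6035/87.0000 = 0.04142 m/s/m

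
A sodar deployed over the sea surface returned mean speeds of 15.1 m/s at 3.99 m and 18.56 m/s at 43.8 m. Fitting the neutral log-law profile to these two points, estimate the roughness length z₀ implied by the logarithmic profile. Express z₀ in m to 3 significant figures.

z₀ ≈ 0.000115 m

Log law: V(z) ∝ ln(z/z₀). With r = V₁/V₂ = 15.1/18.56 = 0.81358,
r · ln(z₂/z₀) = ln(z₁/z₀) ⇒ ln z₀ = (ln z₁ − r·ln z₂)/(1 − r)
ln z₀ = (1.38379 − 0.81358×3.77963) / 0.18642 = -9.0721
z₀ = exp(-9.0721) = 0.0001148 m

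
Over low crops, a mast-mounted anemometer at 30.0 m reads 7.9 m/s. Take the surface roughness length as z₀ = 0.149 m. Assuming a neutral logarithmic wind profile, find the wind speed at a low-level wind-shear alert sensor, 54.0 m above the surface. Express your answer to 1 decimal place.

Log law: V(z) ∝ ln(z/z₀), so V₂/V₁ = ln(z₂/z₀) / ln(z₁/z₀).
ln(54.0/0.149) = 5.8928, ln(30.0/0.149) = 5.3050
V₂ = 7.9 × 5.8928/5.3050 = 7.9 × 1.1108 = 8.7753 m/s

8.8 m/s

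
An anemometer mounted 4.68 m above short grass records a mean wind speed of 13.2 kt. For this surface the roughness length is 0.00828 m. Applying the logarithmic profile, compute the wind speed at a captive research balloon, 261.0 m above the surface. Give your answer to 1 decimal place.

21.6 kt

Log law: V(z) ∝ ln(z/z₀), so V₂/V₁ = ln(z₂/z₀) / ln(z₁/z₀).
ln(261.0/0.00828) = 10.3584, ln(4.68/0.00828) = 6.3372
V₂ = 13.2 × 10.3584/6.3372 = 13.2 × 1.6345 = 21.5759 kt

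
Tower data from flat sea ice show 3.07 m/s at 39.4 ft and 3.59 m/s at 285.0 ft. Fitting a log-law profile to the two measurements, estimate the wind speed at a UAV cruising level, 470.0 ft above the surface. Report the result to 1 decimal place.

Log law: V ∝ ln(z/z₀). From the pair, with r = V₁/V₂ = 0.85515,
ln z₀ = (ln z₁ − r·ln z₂)/(1 − r) = (3.6738 − 0.85515×5.6525)/0.14485 = -8.0083 → z₀ = 0.0003327 ft
V₃ = V₁ · ln(z₃/z₀)/ln(z₁/z₀) = 3.07 × 14.1610/11.6821 = 3.7215 m/s

3.7 m/s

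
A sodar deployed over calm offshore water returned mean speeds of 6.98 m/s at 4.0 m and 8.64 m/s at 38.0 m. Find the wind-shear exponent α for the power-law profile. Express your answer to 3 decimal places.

α ≈ 0.095

Power law: V₂/V₁ = (z₂/z₁)^α ⇒ α = ln(V₂/V₁) / ln(z₂/z₁)
α = ln(8.64/6.98) / ln(38.0/4.0) = ln(1.2378) / ln(9.5000)
  = 0.21335 / 2.25129 = 0.09477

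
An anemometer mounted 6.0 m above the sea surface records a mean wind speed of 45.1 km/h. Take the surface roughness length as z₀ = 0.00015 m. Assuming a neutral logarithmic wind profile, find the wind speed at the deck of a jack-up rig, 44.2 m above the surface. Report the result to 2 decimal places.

53.60 km/h

Log law: V(z) ∝ ln(z/z₀), so V₂/V₁ = ln(z₂/z₀) / ln(z₁/z₀).
ln(44.2/0.00015) = 12.5936, ln(6.0/0.00015) = 10.5966
V₂ = 45.1 × 12.5936/10.5966 = 45.1 × 1.1885 = 53.5992 km/h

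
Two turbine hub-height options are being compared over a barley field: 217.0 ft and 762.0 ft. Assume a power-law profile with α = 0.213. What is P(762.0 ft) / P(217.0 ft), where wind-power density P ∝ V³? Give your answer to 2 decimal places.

2.23

Speed ratio: V_B/V_A = (z_B/z_A)^α = (762.0/217.0)^0.213 = (3.5115)^0.213 = 1.30674
Power-density ratio: P_B/P_A = (V_B/V_A)³ = (1.30674)³ = 2.23137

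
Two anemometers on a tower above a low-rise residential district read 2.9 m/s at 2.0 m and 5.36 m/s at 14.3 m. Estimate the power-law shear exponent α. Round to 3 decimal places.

α ≈ 0.312

Power law: V₂/V₁ = (z₂/z₁)^α ⇒ α = ln(V₂/V₁) / ln(z₂/z₁)
α = ln(5.36/2.9) / ln(14.3/2.0) = ln(1.8483) / ln(7.1500)
  = 0.61425 / 1.96711 = 0.31226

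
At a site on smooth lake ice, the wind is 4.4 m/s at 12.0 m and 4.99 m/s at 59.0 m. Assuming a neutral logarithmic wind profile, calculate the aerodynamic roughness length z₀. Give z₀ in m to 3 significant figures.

z₀ ≈ 0.0000834 m

Log law: V(z) ∝ ln(z/z₀). With r = V₁/V₂ = 4.4/4.99 = 0.88176,
r · ln(z₂/z₀) = ln(z₁/z₀) ⇒ ln z₀ = (ln z₁ − r·ln z₂)/(1 − r)
ln z₀ = (2.48491 − 0.88176×4.07754) / 0.11824 = -9.3923
z₀ = exp(-9.3923) = 0.00008336 m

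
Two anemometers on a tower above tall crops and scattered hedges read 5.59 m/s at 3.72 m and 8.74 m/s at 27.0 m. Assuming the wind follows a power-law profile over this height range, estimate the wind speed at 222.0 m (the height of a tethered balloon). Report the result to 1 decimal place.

14.1 m/s

First find α: α = ln(V₂/V₁)/ln(z₂/z₁) = ln(8.74/5.59)/ln(27.0/3.72) = 0.44693/1.98211 = 0.2255
Extrapolate from 27.0 m to 222.0 m: V₃ = 8.74 × (222.0/27.0)^0.2255 = 8.74 × 1.6081 = 14.0548 m/s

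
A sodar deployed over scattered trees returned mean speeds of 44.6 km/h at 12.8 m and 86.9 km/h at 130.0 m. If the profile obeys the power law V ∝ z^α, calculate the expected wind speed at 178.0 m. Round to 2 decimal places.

First find α: α = ln(V₂/V₁)/ln(z₂/z₁) = ln(86.9/44.6)/ln(130.0/12.8) = 0.66702/2.31809 = 0.2877
Extrapolate from 130.0 m to 178.0 m: V₃ = 86.9 × (178.0/130.0)^0.2877 = 86.9 × 1.0946 = 95.1241 km/h

95.12 km/h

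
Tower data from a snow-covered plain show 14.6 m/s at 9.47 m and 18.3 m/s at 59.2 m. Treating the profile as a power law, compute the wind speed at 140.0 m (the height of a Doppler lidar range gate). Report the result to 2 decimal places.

First find α: α = ln(V₂/V₁)/ln(z₂/z₁) = ln(18.3/14.6)/ln(59.2/9.47) = 0.22588/1.83279 = 0.1232
Extrapolate from 59.2 m to 140.0 m: V₃ = 18.3 × (140.0/59.2)^0.1232 = 18.3 × 1.1119 = 20.3479 m/s

20.35 m/s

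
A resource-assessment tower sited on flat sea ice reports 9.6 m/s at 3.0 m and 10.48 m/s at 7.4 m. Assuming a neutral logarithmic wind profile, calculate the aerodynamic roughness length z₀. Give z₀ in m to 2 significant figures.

Log law: V(z) ∝ ln(z/z₀). With r = V₁/V₂ = 9.6/10.48 = 0.91603,
r · ln(z₂/z₀) = ln(z₁/z₀) ⇒ ln z₀ = (ln z₁ − r·ln z₂)/(1 − r)
ln z₀ = (1.09861 − 0.91603×2.00148) / 0.08397 = -8.7509
z₀ = exp(-8.7509) = 0.0001583 m

z₀ ≈ 0.00016 m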